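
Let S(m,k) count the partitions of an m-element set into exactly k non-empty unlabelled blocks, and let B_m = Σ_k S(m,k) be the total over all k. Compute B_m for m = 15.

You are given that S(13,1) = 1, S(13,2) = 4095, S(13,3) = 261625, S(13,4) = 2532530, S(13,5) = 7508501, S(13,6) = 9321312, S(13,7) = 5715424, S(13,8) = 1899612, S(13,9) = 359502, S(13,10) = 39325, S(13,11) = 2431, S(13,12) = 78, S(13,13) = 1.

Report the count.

i=14: T(14,1)=0+1·1=1 | T(14,2)=1+2·4095=8191 | T(14,3)=4095+3·261625=788970 | T(14,4)=261625+4·2532530=10391745 | T(14,5)=2532530+5·7508501=40075035 | T(14,6)=7508501+6·9321312=63436373 | T(14,7)=9321312+7·5715424=49329280 | T(14,8)=5715424+8·1899612=20912320 | T(14,9)=1899612+9·359502=5135130 | T(14,10)=359502+10·39325=752752 | T(14,11)=39325+11·2431=66066 | T(14,12)=2431+12·78=3367 | T(14,13)=78+13·1=91 | T(14,14)=1+14·0=1
i=15: T(15,1)=0+1·1=1 | T(15,2)=1+2·8191=16383 | T(15,3)=8191+3·788970=2375101 | T(15,4)=788970+4·10391745=42355950 | T(15,5)=10391745+5·40075035=210766920 | T(15,6)=40075035+6·63436373=420693273 | T(15,7)=63436373+7·49329280=408741333 | T(15,8)=49329280+8·20912320=216627840 | T(15,9)=20912320+9·5135130=67128490 | T(15,10)=5135130+10·752752=12662650 | T(15,11)=752752+11·66066=1479478 | T(15,12)=66066+12·3367=106470 | T(15,13)=3367+13·91=4550 | T(15,14)=91+14·1=105 | T(15,15)=1+15·0=1
B_15 = ΣS(15,k) = 1+16383+2375101+42355950+210766920+420693273+408741333+216627840+67128490+12662650+1479478+106470+4550+105+1 = 1382958545

1382958545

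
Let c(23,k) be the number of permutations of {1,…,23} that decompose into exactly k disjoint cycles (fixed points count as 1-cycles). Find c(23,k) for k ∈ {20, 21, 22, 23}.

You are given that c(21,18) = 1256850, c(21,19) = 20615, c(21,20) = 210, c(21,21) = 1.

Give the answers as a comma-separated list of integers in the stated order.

2240315, 30107, 253, 1

[22] T[22,19]:21*20615+1256850=1689765 · T[22,20]:21*210+20615=25025 · T[22,21]:21*1+210=231 · T[22,22]:21*0+1=1
[23] T[23,20]:22*25025+1689765=2240315 · T[23,21]:22*231+25025=30107 · T[23,22]:22*1+231=253 · T[23,23]:22*0+1=1
Read c(23,20) = 2240315, c(23,21) = 30107, c(23,22) = 253, c(23,23) = 1.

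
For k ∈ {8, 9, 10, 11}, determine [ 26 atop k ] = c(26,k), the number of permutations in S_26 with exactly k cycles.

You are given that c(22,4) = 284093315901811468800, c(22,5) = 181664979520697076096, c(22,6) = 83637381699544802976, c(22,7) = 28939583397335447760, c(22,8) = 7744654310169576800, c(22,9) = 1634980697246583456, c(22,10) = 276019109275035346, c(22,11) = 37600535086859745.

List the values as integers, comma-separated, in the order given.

row 23: T[23][5]=22·181664979520697076096+284093315901811468800=4280722865357147142912  T[23][6]=22·83637381699544802976+181664979520697076096=2021687376910682741568  T[23][7]=22·28939583397335447760+83637381699544802976=720308216440924653696  T[23][8]=22·7744654310169576800+28939583397335447760=199321978221066137360  T[23][9]=22·1634980697246583456+7744654310169576800=43714229649594412832  T[23][10]=22·276019109275035346+1634980697246583456=7707401101297361068  T[23][11]=22·37600535086859745+276019109275035346=1103230881185949736
row 24: T[24][6]=23·2021687376910682741568+4280722865357147142912=50779532534302850198976  T[24][7]=23·720308216440924653696+2021687376910682741568=18588776355051949776576  T[24][8]=23·199321978221066137360+720308216440924653696=5304713715525445812976  T[24][9]=23·43714229649594412832+199321978221066137360=1204749260161737632496  T[24][10]=23·7707401101297361068+43714229649594412832=220984454979433717396  T[24][11]=23·1103230881185949736+7707401101297361068=33081711368574204996
row 25: T[25][7]=24·18588776355051949776576+50779532534302850198976=496910165055549644836800  T[25][8]=24·5304713715525445812976+18588776355051949776576=145901905527662649288000  T[25][9]=24·1204749260161737632496+5304713715525445812976=34218695959407148992880  T[25][10]=24·220984454979433717396+1204749260161737632496=6508376179668146850000  T[25][11]=24·33081711368574204996+220984454979433717396=1014945527825214637300
row 26: T[26][8]=25·145901905527662649288000+496910165055549644836800=4144457803247115877036800  T[26][9]=25·34218695959407148992880+145901905527662649288000=1001369304512841374110000  T[26][10]=25·6508376179668146850000+34218695959407148992880=196928100451110820242880  T[26][11]=25·1014945527825214637300+6508376179668146850000=31882014375298512782500
Read c(26,8) = 4144457803247115877036800, c(26,9) = 1001369304512841374110000, c(26,10) = 196928100451110820242880, c(26,11) = 31882014375298512782500.

4144457803247115877036800, 1001369304512841374110000, 196928100451110820242880, 31882014375298512782500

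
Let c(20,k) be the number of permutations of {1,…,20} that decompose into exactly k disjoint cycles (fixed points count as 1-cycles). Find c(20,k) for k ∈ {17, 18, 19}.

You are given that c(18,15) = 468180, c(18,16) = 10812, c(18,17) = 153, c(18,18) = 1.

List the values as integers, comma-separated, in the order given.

r19: T_19,16=18×10812+468180=662796; T_19,17=18×153+10812=13566; T_19,18=18×1+153=171; T_19,19=18×0+1=1
r20: T_20,17=19×13566+662796=920550; T_20,18=19×171+13566=16815; T_20,19=19×1+171=190
Read c(20,17) = 920550, c(20,18) = 16815, c(20,19) = 190.

920550, 16815, 190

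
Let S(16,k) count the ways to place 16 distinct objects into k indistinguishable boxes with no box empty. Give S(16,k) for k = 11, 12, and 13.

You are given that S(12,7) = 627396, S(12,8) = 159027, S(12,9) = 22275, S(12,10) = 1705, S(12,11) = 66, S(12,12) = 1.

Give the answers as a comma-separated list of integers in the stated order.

[13] T[13,8]:8*159027+627396=1899612 · T[13,9]:9*22275+159027=359502 · T[13,10]:10*1705+22275=39325 · T[13,11]:11*66+1705=2431 · T[13,12]:12*1+66=78 · T[13,13]:13*0+1=1
[14] T[14,9]:9*359502+1899612=5135130 · T[14,10]:10*39325+359502=752752 · T[14,11]:11*2431+39325=66066 · T[14,12]:12*78+2431=3367 · T[14,13]:13*1+78=91
[15] T[15,10]:10*752752+5135130=12662650 · T[15,11]:11*66066+752752=1479478 · T[15,12]:12*3367+66066=106470 · T[15,13]:13*91+3367=4550
[16] T[16,11]:11*1479478+12662650=28936908 · T[16,12]:12*106470+1479478=2757118 · T[16,13]:13*4550+106470=165620
Read S(16,11) = 28936908, S(16,12) = 2757118, S(16,13) = 165620.

28936908, 2757118, 165620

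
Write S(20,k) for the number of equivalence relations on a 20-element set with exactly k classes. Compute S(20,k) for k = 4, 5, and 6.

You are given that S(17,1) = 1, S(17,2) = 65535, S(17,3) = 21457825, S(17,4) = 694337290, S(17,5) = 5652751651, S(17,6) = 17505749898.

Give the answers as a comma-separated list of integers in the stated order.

45232115901, 749206090500, 4306078895384

i=18: T(18,2)=1+2·65535=131071 | T(18,3)=65535+3·21457825=64439010 | T(18,4)=21457825+4·694337290=2798806985 | T(18,5)=694337290+5·5652751651=28958095545 | T(18,6)=5652751651+6·17505749898=110687251039
i=19: T(19,3)=131071+3·64439010=193448101 | T(19,4)=64439010+4·2798806985=11259666950 | T(19,5)=2798806985+5·28958095545=147589284710 | T(19,6)=28958095545+6·110687251039=693081601779
i=20: T(20,4)=193448101+4·11259666950=45232115901 | T(20,5)=11259666950+5·147589284710=749206090500 | T(20,6)=147589284710+6·693081601779=4306078895384
Read S(20,4) = 45232115901, S(20,5) = 749206090500, S(20,6) = 4306078895384.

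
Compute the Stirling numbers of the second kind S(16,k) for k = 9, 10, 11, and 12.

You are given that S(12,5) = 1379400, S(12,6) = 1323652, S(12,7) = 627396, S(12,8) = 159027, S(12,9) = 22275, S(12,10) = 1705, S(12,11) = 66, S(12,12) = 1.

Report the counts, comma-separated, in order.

820784250, 193754990, 28936908, 2757118

[13] T[13,6]:6*1323652+1379400=9321312 · T[13,7]:7*627396+1323652=5715424 · T[13,8]:8*159027+627396=1899612 · T[13,9]:9*22275+159027=359502 · T[13,10]:10*1705+22275=39325 · T[13,11]:11*66+1705=2431 · T[13,12]:12*1+66=78
[14] T[14,7]:7*5715424+9321312=49329280 · T[14,8]:8*1899612+5715424=20912320 · T[14,9]:9*359502+1899612=5135130 · T[14,10]:10*39325+359502=752752 · T[14,11]:11*2431+39325=66066 · T[14,12]:12*78+2431=3367
[15] T[15,8]:8*20912320+49329280=216627840 · T[15,9]:9*5135130+20912320=67128490 · T[15,10]:10*752752+5135130=12662650 · T[15,11]:11*66066+752752=1479478 · T[15,12]:12*3367+66066=106470
[16] T[16,9]:9*67128490+216627840=820784250 · T[16,10]:10*12662650+67128490=193754990 · T[16,11]:11*1479478+12662650=28936908 · T[16,12]:12*106470+1479478=2757118
Read S(16,9) = 820784250, S(16,10) = 193754990, S(16,11) = 28936908, S(16,12) = 2757118.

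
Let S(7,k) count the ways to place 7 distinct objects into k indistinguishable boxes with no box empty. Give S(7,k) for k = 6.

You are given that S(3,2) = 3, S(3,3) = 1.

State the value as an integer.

21

i=4: T(4,3)=3+3·1=6 | T(4,4)=1+4·0=1
i=5: T(5,4)=6+4·1=10 | T(5,5)=1+5·0=1
i=6: T(6,5)=10+5·1=15 | T(6,6)=1+6·0=1
i=7: T(7,6)=15+6·1=21
Read S(7,6) = 21.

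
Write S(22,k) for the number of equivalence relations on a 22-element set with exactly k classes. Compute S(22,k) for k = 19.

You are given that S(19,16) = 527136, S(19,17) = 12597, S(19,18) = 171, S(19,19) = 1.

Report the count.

[20] T[20,17]:17*12597+527136=741285 · T[20,18]:18*171+12597=15675 · T[20,19]:19*1+171=190
[21] T[21,18]:18*15675+741285=1023435 · T[21,19]:19*190+15675=19285
[22] T[22,19]:19*19285+1023435=1389850
Read S(22,19) = 1389850.

1389850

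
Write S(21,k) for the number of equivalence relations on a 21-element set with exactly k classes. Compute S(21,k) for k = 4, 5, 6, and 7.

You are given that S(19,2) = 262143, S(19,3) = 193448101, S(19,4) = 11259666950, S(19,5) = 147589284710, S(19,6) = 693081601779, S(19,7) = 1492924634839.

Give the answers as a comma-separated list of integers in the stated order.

181509070050, 3791262568401, 26585679462804, 82310957214948

r20: T_20,3=3×193448101+262143=580606446; T_20,4=4×11259666950+193448101=45232115901; T_20,5=5×147589284710+11259666950=749206090500; T_20,6=6×693081601779+147589284710=4306078895384; T_20,7=7×1492924634839+693081601779=11143554045652
r21: T_21,4=4×45232115901+580606446=181509070050; T_21,5=5×749206090500+45232115901=3791262568401; T_21,6=6×4306078895384+749206090500=26585679462804; T_21,7=7×11143554045652+4306078895384=82310957214948
Read S(21,4) = 181509070050, S(21,5) = 3791262568401, S(21,6) = 26585679462804, S(21,7) = 82310957214948.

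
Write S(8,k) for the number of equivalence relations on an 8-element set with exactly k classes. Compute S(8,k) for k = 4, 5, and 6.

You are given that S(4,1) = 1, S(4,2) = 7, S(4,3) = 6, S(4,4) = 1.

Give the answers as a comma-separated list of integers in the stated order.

i=5: T(5,1)=0+1·1=1 | T(5,2)=1+2·7=15 | T(5,3)=7+3·6=25 | T(5,4)=6+4·1=10 | T(5,5)=1+5·0=1
i=6: T(6,2)=1+2·15=31 | T(6,3)=15+3·25=90 | T(6,4)=25+4·10=65 | T(6,5)=10+5·1=15 | T(6,6)=1+6·0=1
i=7: T(7,3)=31+3·90=301 | T(7,4)=90+4·65=350 | T(7,5)=65+5·15=140 | T(7,6)=15+6·1=21
i=8: T(8,4)=301+4·350=1701 | T(8,5)=350+5·140=1050 | T(8,6)=140+6·21=266
Read S(8,4) = 1701, S(8,5) = 1050, S(8,6) = 266.

1701, 1050, 266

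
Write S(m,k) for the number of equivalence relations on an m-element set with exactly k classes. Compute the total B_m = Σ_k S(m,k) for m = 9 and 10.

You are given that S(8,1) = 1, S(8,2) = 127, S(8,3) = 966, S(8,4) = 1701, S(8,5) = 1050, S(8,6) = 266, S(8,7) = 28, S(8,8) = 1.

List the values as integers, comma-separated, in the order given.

i=9: T(9,1)=0+1·1=1 | T(9,2)=1+2·127=255 | T(9,3)=127+3·966=3025 | T(9,4)=966+4·1701=7770 | T(9,5)=1701+5·1050=6951 | T(9,6)=1050+6·266=2646 | T(9,7)=266+7·28=462 | T(9,8)=28+8·1=36 | T(9,9)=1+9·0=1
i=10: T(10,1)=0+1·1=1 | T(10,2)=1+2·255=511 | T(10,3)=255+3·3025=9330 | T(10,4)=3025+4·7770=34105 | T(10,5)=7770+5·6951=42525 | T(10,6)=6951+6·2646=22827 | T(10,7)=2646+7·462=5880 | T(10,8)=462+8·36=750 | T(10,9)=36+9·1=45 | T(10,10)=1+10·0=1
B_9 = ΣS(9,k) = 1+255+3025+7770+6951+2646+462+36+1 = 21147
B_10 = ΣS(10,k) = 1+511+9330+34105+42525+22827+5880+750+45+1 = 115975

21147, 115975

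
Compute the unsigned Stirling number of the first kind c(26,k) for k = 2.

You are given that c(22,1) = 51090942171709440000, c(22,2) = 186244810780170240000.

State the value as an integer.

[23] T[23,1]:22*51090942171709440000+0=1124000727777607680000 · T[23,2]:22*186244810780170240000+51090942171709440000=4148476779335454720000
[24] T[24,1]:23*1124000727777607680000+0=25852016738884976640000 · T[24,2]:23*4148476779335454720000+1124000727777607680000=96538966652493066240000
[25] T[25,1]:24*25852016738884976640000+0=620448401733239439360000 · T[25,2]:24*96538966652493066240000+25852016738884976640000=2342787216398718566400000
[26] T[26,2]:25*2342787216398718566400000+620448401733239439360000=59190128811701203599360000
Read c(26,2) = 59190128811701203599360000.

59190128811701203599360000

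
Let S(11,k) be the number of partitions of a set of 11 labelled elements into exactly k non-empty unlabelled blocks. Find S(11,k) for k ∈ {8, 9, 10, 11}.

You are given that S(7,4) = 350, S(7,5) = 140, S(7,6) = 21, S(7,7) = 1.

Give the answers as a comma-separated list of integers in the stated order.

[8] T[8,5]:5*140+350=1050 · T[8,6]:6*21+140=266 · T[8,7]:7*1+21=28 · T[8,8]:8*0+1=1
[9] T[9,6]:6*266+1050=2646 · T[9,7]:7*28+266=462 · T[9,8]:8*1+28=36 · T[9,9]:9*0+1=1
[10] T[10,7]:7*462+2646=5880 · T[10,8]:8*36+462=750 · T[10,9]:9*1+36=45 · T[10,10]:10*0+1=1
[11] T[11,8]:8*750+5880=11880 · T[11,9]:9*45+750=1155 · T[11,10]:10*1+45=55 · T[11,11]:11*0+1=1
Read S(11,8) = 11880, S(11,9) = 1155, S(11,10) = 55, S(11,11) = 1.

11880, 1155, 55, 1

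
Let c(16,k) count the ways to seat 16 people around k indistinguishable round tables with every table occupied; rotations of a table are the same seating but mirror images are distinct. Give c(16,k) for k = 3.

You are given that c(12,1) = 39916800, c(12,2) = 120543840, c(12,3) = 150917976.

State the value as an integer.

6165817614720

row 13: T[13][1]=12·39916800+0=479001600  T[13][2]=12·120543840+39916800=1486442880  T[13][3]=12·150917976+120543840=1931559552
row 14: T[14][1]=13·479001600+0=6227020800  T[14][2]=13·1486442880+479001600=19802759040  T[14][3]=13·1931559552+1486442880=26596717056
row 15: T[15][2]=14·19802759040+6227020800=283465647360  T[15][3]=14·26596717056+19802759040=392156797824
row 16: T[16][3]=15·392156797824+283465647360=6165817614720
Read c(16,3) = 6165817614720.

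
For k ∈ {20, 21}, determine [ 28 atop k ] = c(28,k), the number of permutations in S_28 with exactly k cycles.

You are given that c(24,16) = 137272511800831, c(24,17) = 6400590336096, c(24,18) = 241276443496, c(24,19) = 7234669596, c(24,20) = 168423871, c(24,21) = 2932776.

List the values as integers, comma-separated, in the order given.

@25  (25,17):6400590336096·24+137272511800831→290886679867135, (25,18):241276443496·24+6400590336096→12191224980000, (25,19):7234669596·24+241276443496→414908513800, (25,20):168423871·24+7234669596→11276842500, (25,21):2932776·24+168423871→238810495
@26  (26,18):12191224980000·25+290886679867135→595667304367135, (26,19):414908513800·25+12191224980000→22563937825000, (26,20):11276842500·25+414908513800→696829576300, (26,21):238810495·25+11276842500→17247104875
@27  (27,19):22563937825000·26+595667304367135→1182329687817135, (27,20):696829576300·26+22563937825000→40681506808800, (27,21):17247104875·26+696829576300→1145254303050
@28  (28,20):40681506808800·27+1182329687817135→2280730371654735, (28,21):1145254303050·27+40681506808800→71603372991150
Read c(28,20) = 2280730371654735, c(28,21) = 71603372991150.

2280730371654735, 71603372991150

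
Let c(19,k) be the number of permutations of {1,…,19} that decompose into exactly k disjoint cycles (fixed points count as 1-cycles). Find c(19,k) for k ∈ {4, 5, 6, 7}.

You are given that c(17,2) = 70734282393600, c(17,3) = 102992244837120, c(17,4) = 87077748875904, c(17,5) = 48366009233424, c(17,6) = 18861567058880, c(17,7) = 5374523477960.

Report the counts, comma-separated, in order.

@18  (18,3):102992244837120·17+70734282393600→1821602444624640, (18,4):87077748875904·17+102992244837120→1583313975727488, (18,5):48366009233424·17+87077748875904→909299905844112, (18,6):18861567058880·17+48366009233424→369012649234384, (18,7):5374523477960·17+18861567058880→110228466184200
@19  (19,4):1583313975727488·18+1821602444624640→30321254007719424, (19,5):909299905844112·18+1583313975727488→17950712280921504, (19,6):369012649234384·18+909299905844112→7551527592063024, (19,7):110228466184200·18+369012649234384→2353125040549984
Read c(19,4) = 30321254007719424, c(19,5) = 17950712280921504, c(19,6) = 7551527592063024, c(19,7) = 2353125040549984.

30321254007719424, 17950712280921504, 7551527592063024, 2353125040549984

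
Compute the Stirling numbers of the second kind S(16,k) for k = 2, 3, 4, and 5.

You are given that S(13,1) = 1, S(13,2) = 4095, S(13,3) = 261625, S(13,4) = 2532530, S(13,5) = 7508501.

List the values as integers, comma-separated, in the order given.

@14  (14,1):1·1+0→1, (14,2):4095·2+1→8191, (14,3):261625·3+4095→788970, (14,4):2532530·4+261625→10391745, (14,5):7508501·5+2532530→40075035
@15  (15,1):1·1+0→1, (15,2):8191·2+1→16383, (15,3):788970·3+8191→2375101, (15,4):10391745·4+788970→42355950, (15,5):40075035·5+10391745→210766920
@16  (16,2):16383·2+1→32767, (16,3):2375101·3+16383→7141686, (16,4):42355950·4+2375101→171798901, (16,5):210766920·5+42355950→1096190550
Read S(16,2) = 32767, S(16,3) = 7141686, S(16,4) = 171798901, S(16,5) = 1096190550.

32767, 7141686, 171798901, 1096190550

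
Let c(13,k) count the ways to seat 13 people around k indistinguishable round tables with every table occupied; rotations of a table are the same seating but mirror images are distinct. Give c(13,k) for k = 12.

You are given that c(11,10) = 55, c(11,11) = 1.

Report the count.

r12: T_12,11=11×1+55=66; T_12,12=11×0+1=1
r13: T_13,12=12×1+66=78
Read c(13,12) = 78.

78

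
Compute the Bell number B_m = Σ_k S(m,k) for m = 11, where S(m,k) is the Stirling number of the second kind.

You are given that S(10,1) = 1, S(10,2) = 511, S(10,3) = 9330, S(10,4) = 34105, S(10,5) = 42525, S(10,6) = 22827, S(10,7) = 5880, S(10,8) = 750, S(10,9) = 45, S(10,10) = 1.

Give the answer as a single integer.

678570

r11: T_11,1=1×1+0=1; T_11,2=2×511+1=1023; T_11,3=3×9330+511=28501; T_11,4=4×34105+9330=145750; T_11,5=5×42525+34105=246730; T_11,6=6×22827+42525=179487; T_11,7=7×5880+22827=63987; T_11,8=8×750+5880=11880; T_11,9=9×45+750=1155; T_11,10=10×1+45=55; T_11,11=11×0+1=1
B_11 = ΣS(11,k) = 1+1023+28501+145750+246730+179487+63987+11880+1155+55+1 = 678570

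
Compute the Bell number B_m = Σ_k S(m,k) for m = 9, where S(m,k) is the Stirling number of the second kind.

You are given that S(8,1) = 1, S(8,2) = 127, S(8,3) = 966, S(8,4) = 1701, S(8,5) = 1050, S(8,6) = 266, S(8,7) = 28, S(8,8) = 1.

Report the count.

21147

@9  (9,1):1·1+0→1, (9,2):127·2+1→255, (9,3):966·3+127→3025, (9,4):1701·4+966→7770, (9,5):1050·5+1701→6951, (9,6):266·6+1050→2646, (9,7):28·7+266→462, (9,8):1·8+28→36, (9,9):0·9+1→1
B_9 = ΣS(9,k) = 1+255+3025+7770+6951+2646+462+36+1 = 21147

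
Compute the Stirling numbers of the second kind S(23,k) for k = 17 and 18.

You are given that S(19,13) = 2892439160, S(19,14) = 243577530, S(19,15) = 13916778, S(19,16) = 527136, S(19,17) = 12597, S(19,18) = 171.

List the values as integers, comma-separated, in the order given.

49916988803, 2364885369

@20  (20,14):243577530·14+2892439160→6302524580, (20,15):13916778·15+243577530→452329200, (20,16):527136·16+13916778→22350954, (20,17):12597·17+527136→741285, (20,18):171·18+12597→15675
@21  (21,15):452329200·15+6302524580→13087462580, (21,16):22350954·16+452329200→809944464, (21,17):741285·17+22350954→34952799, (21,18):15675·18+741285→1023435
@22  (22,16):809944464·16+13087462580→26046574004, (22,17):34952799·17+809944464→1404142047, (22,18):1023435·18+34952799→53374629
@23  (23,17):1404142047·17+26046574004→49916988803, (23,18):53374629·18+1404142047→2364885369
Read S(23,17) = 49916988803, S(23,18) = 2364885369.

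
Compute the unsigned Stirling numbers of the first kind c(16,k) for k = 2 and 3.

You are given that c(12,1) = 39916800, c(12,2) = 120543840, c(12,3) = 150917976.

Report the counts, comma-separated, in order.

4339163001600, 6165817614720

r13: T_13,1=12×39916800+0=479001600; T_13,2=12×120543840+39916800=1486442880; T_13,3=12×150917976+120543840=1931559552
r14: T_14,1=13×479001600+0=6227020800; T_14,2=13×1486442880+479001600=19802759040; T_14,3=13×1931559552+1486442880=26596717056
r15: T_15,1=14×6227020800+0=87178291200; T_15,2=14×19802759040+6227020800=283465647360; T_15,3=14×26596717056+19802759040=392156797824
r16: T_16,2=15×283465647360+87178291200=4339163001600; T_16,3=15×392156797824+283465647360=6165817614720
Read c(16,2) = 4339163001600, c(16,3) = 6165817614720.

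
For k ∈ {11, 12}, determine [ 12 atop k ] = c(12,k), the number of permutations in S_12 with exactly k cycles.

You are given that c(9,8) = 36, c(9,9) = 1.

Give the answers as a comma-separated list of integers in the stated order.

i=10: T(10,9)=36+9·1=45 | T(10,10)=1+9·0=1
i=11: T(11,10)=45+10·1=55 | T(11,11)=1+10·0=1
i=12: T(12,11)=55+11·1=66 | T(12,12)=1+11·0=1
Read c(12,11) = 66, c(12,12) = 1.

66, 1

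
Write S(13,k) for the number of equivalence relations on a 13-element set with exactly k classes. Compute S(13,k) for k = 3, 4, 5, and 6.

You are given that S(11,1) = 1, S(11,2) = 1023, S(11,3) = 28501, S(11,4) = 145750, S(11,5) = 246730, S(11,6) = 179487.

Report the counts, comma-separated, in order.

261625, 2532530, 7508501, 9321312

@12  (12,2):1023·2+1→2047, (12,3):28501·3+1023→86526, (12,4):145750·4+28501→611501, (12,5):246730·5+145750→1379400, (12,6):179487·6+246730→1323652
@13  (13,3):86526·3+2047→261625, (13,4):611501·4+86526→2532530, (13,5):1379400·5+611501→7508501, (13,6):1323652·6+1379400→9321312
Read S(13,3) = 261625, S(13,4) = 2532530, S(13,5) = 7508501, S(13,6) = 9321312.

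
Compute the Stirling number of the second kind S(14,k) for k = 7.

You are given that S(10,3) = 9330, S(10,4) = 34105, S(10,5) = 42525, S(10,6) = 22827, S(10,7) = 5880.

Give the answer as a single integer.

49329280

[11] T[11,4]:4*34105+9330=145750 · T[11,5]:5*42525+34105=246730 · T[11,6]:6*22827+42525=179487 · T[11,7]:7*5880+22827=63987
[12] T[12,5]:5*246730+145750=1379400 · T[12,6]:6*179487+246730=1323652 · T[12,7]:7*63987+179487=627396
[13] T[13,6]:6*1323652+1379400=9321312 · T[13,7]:7*627396+1323652=5715424
[14] T[14,7]:7*5715424+9321312=49329280
Read S(14,7) = 49329280.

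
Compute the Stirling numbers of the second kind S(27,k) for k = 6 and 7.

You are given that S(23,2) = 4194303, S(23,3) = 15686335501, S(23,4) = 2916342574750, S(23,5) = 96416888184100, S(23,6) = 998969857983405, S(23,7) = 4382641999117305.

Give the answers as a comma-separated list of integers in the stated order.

@24  (24,3):15686335501·3+4194303→47063200806, (24,4):2916342574750·4+15686335501→11681056634501, (24,5):96416888184100·5+2916342574750→485000783495250, (24,6):998969857983405·6+96416888184100→6090236036084530, (24,7):4382641999117305·7+998969857983405→31677463851804540
@25  (25,4):11681056634501·4+47063200806→46771289738810, (25,5):485000783495250·5+11681056634501→2436684974110751, (25,6):6090236036084530·6+485000783495250→37026417000002430, (25,7):31677463851804540·7+6090236036084530→227832482998716310
@26  (26,5):2436684974110751·5+46771289738810→12230196160292565, (26,6):37026417000002430·6+2436684974110751→224595186974125331, (26,7):227832482998716310·7+37026417000002430→1631853797991016600
@27  (27,6):224595186974125331·6+12230196160292565→1359801318005044551, (27,7):1631853797991016600·7+224595186974125331→11647571772911241531
Read S(27,6) = 1359801318005044551, S(27,7) = 11647571772911241531.

1359801318005044551, 11647571772911241531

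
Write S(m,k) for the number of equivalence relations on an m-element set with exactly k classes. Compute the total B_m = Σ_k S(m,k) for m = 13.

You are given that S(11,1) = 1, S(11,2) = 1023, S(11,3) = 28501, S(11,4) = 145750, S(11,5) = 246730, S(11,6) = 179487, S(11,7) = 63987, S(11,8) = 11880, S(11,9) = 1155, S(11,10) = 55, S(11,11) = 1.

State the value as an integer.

[12] T[12,1]:1*1+0=1 · T[12,2]:2*1023+1=2047 · T[12,3]:3*28501+1023=86526 · T[12,4]:4*145750+28501=611501 · T[12,5]:5*246730+145750=1379400 · T[12,6]:6*179487+246730=1323652 · T[12,7]:7*63987+179487=627396 · T[12,8]:8*11880+63987=159027 · T[12,9]:9*1155+11880=22275 · T[12,10]:10*55+1155=1705 · T[12,11]:11*1+55=66 · T[12,12]:12*0+1=1
[13] T[13,1]:1*1+0=1 · T[13,2]:2*2047+1=4095 · T[13,3]:3*86526+2047=261625 · T[13,4]:4*611501+86526=2532530 · T[13,5]:5*1379400+611501=7508501 · T[13,6]:6*1323652+1379400=9321312 · T[13,7]:7*627396+1323652=5715424 · T[13,8]:8*159027+627396=1899612 · T[13,9]:9*22275+159027=359502 · T[13,10]:10*1705+22275=39325 · T[13,11]:11*66+1705=2431 · T[13,12]:12*1+66=78 · T[13,13]:13*0+1=1
B_13 = ΣS(13,k) = 1+4095+261625+2532530+7508501+9321312+5715424+1899612+359502+39325+2431+78+1 = 27644437

27644437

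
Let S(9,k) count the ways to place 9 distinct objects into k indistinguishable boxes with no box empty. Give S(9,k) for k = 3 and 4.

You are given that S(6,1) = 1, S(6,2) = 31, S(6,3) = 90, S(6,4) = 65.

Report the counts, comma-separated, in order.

3025, 7770

i=7: T(7,1)=0+1·1=1 | T(7,2)=1+2·31=63 | T(7,3)=31+3·90=301 | T(7,4)=90+4·65=350
i=8: T(8,2)=1+2·63=127 | T(8,3)=63+3·301=966 | T(8,4)=301+4·350=1701
i=9: T(9,3)=127+3·966=3025 | T(9,4)=966+4·1701=7770
Read S(9,3) = 3025, S(9,4) = 7770.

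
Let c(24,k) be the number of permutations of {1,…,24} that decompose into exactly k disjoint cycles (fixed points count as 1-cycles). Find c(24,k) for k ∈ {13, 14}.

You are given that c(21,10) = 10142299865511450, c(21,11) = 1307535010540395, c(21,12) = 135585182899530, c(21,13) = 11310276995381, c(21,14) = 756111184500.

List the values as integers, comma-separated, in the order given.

413356714301314056, 34701806448704206

i=22: T(22,11)=10142299865511450+21·1307535010540395=37600535086859745 | T(22,12)=1307535010540395+21·135585182899530=4154823851430525 | T(22,13)=135585182899530+21·11310276995381=373100999802531 | T(22,14)=11310276995381+21·756111184500=27188611869881
i=23: T(23,12)=37600535086859745+22·4154823851430525=129006659818331295 | T(23,13)=4154823851430525+22·373100999802531=12363045847086207 | T(23,14)=373100999802531+22·27188611869881=971250460939913
i=24: T(24,13)=129006659818331295+23·12363045847086207=413356714301314056 | T(24,14)=12363045847086207+23·971250460939913=34701806448704206
Read c(24,13) = 413356714301314056, c(24,14) = 34701806448704206.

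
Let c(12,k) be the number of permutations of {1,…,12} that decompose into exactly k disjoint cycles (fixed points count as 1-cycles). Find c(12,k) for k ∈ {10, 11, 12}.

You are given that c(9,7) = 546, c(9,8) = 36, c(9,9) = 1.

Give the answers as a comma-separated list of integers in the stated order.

r10: T_10,8=9×36+546=870; T_10,9=9×1+36=45; T_10,10=9×0+1=1
r11: T_11,9=10×45+870=1320; T_11,10=10×1+45=55; T_11,11=10×0+1=1
r12: T_12,10=11×55+1320=1925; T_12,11=11×1+55=66; T_12,12=11×0+1=1
Read c(12,10) = 1925, c(12,11) = 66, c(12,12) = 1.

1925, 66, 1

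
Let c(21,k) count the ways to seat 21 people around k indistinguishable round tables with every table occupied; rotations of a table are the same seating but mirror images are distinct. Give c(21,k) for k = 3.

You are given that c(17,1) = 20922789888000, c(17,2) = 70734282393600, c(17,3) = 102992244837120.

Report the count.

row 18: T[18][1]=17·20922789888000+0=355687428096000  T[18][2]=17·70734282393600+20922789888000=1223405590579200  T[18][3]=17·102992244837120+70734282393600=1821602444624640
row 19: T[19][1]=18·355687428096000+0=6402373705728000  T[19][2]=18·1223405590579200+355687428096000=22376988058521600  T[19][3]=18·1821602444624640+1223405590579200=34012249593822720
row 20: T[20][2]=19·22376988058521600+6402373705728000=431565146817638400  T[20][3]=19·34012249593822720+22376988058521600=668609730341153280
row 21: T[21][3]=20·668609730341153280+431565146817638400=13803759753640704000
Read c(21,3) = 13803759753640704000.

13803759753640704000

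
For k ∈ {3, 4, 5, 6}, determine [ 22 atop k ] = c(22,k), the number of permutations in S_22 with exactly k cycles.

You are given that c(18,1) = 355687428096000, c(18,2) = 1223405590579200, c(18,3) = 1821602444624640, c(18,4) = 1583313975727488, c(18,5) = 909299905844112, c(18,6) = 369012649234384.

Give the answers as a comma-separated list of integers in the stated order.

@19  (19,1):355687428096000·18+0→6402373705728000, (19,2):1223405590579200·18+355687428096000→22376988058521600, (19,3):1821602444624640·18+1223405590579200→34012249593822720, (19,4):1583313975727488·18+1821602444624640→30321254007719424, (19,5):909299905844112·18+1583313975727488→17950712280921504, (19,6):369012649234384·18+909299905844112→7551527592063024
@20  (20,1):6402373705728000·19+0→121645100408832000, (20,2):22376988058521600·19+6402373705728000→431565146817638400, (20,3):34012249593822720·19+22376988058521600→668609730341153280, (20,4):30321254007719424·19+34012249593822720→610116075740491776, (20,5):17950712280921504·19+30321254007719424→371384787345228000, (20,6):7551527592063024·19+17950712280921504→161429736530118960
@21  (21,2):431565146817638400·20+121645100408832000→8752948036761600000, (21,3):668609730341153280·20+431565146817638400→13803759753640704000, (21,4):610116075740491776·20+668609730341153280→12870931245150988800, (21,5):371384787345228000·20+610116075740491776→8037811822645051776, (21,6):161429736530118960·20+371384787345228000→3599979517947607200
@22  (22,3):13803759753640704000·21+8752948036761600000→298631902863216384000, (22,4):12870931245150988800·21+13803759753640704000→284093315901811468800, (22,5):8037811822645051776·21+12870931245150988800→181664979520697076096, (22,6):3599979517947607200·21+8037811822645051776→83637381699544802976
Read c(22,3) = 298631902863216384000, c(22,4) = 284093315901811468800, c(22,5) = 181664979520697076096, c(22,6) = 83637381699544802976.

298631902863216384000, 284093315901811468800, 181664979520697076096, 83637381699544802976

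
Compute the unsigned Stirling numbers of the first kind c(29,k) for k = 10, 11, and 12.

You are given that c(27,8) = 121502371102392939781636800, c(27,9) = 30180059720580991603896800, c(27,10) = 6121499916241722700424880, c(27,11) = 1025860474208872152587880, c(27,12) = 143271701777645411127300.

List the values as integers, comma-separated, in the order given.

i=28: T(28,9)=121502371102392939781636800+27·30180059720580991603896800=936363983558079713086850400 | T(28,10)=30180059720580991603896800+27·6121499916241722700424880=195460557459107504515368560 | T(28,11)=6121499916241722700424880+27·1025860474208872152587880=33819732719881270820297640 | T(28,12)=1025860474208872152587880+27·143271701777645411127300=4894196422205298253024980
i=29: T(29,10)=936363983558079713086850400+28·195460557459107504515368560=6409259592413089839517170080 | T(29,11)=195460557459107504515368560+28·33819732719881270820297640=1142413073615783087483702480 | T(29,12)=33819732719881270820297640+28·4894196422205298253024980=170857232541629621904997080
Read c(29,10) = 6409259592413089839517170080, c(29,11) = 1142413073615783087483702480, c(29,12) = 170857232541629621904997080.

6409259592413089839517170080, 1142413073615783087483702480, 170857232541629621904997080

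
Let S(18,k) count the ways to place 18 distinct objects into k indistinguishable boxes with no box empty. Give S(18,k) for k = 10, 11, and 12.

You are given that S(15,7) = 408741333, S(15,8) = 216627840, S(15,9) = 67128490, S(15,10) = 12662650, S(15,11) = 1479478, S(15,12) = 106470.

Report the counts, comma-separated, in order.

r16: T_16,8=8×216627840+408741333=2141764053; T_16,9=9×67128490+216627840=820784250; T_16,10=10×12662650+67128490=193754990; T_16,11=11×1479478+12662650=28936908; T_16,12=12×106470+1479478=2757118
r17: T_17,9=9×820784250+2141764053=9528822303; T_17,10=10×193754990+820784250=2758334150; T_17,11=11×28936908+193754990=512060978; T_17,12=12×2757118+28936908=62022324
r18: T_18,10=10×2758334150+9528822303=37112163803; T_18,11=11×512060978+2758334150=8391004908; T_18,12=12×62022324+512060978=1256328866
Read S(18,10) = 37112163803, S(18,11) = 8391004908, S(18,12) = 1256328866.

37112163803, 8391004908, 1256328866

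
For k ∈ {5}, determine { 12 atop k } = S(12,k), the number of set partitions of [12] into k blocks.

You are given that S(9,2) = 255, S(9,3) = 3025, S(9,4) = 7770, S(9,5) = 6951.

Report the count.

i=10: T(10,3)=255+3·3025=9330 | T(10,4)=3025+4·7770=34105 | T(10,5)=7770+5·6951=42525
i=11: T(11,4)=9330+4·34105=145750 | T(11,5)=34105+5·42525=246730
i=12: T(12,5)=145750+5·246730=1379400
Read S(12,5) = 1379400.

1379400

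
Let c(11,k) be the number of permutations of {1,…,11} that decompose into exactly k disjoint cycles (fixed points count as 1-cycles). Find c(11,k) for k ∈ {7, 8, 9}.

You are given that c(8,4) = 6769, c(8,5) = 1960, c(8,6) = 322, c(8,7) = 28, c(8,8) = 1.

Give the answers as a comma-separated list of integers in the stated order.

157773, 18150, 1320

@9  (9,5):1960·8+6769→22449, (9,6):322·8+1960→4536, (9,7):28·8+322→546, (9,8):1·8+28→36, (9,9):0·8+1→1
@10  (10,6):4536·9+22449→63273, (10,7):546·9+4536→9450, (10,8):36·9+546→870, (10,9):1·9+36→45
@11  (11,7):9450·10+63273→157773, (11,8):870·10+9450→18150, (11,9):45·10+870→1320
Read c(11,7) = 157773, c(11,8) = 18150, c(11,9) = 1320.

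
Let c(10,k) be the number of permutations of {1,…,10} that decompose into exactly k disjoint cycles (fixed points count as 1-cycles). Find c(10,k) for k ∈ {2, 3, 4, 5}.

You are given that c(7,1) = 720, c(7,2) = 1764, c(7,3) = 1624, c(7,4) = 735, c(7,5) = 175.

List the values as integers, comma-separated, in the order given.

i=8: T(8,1)=0+7·720=5040 | T(8,2)=720+7·1764=13068 | T(8,3)=1764+7·1624=13132 | T(8,4)=1624+7·735=6769 | T(8,5)=735+7·175=1960
i=9: T(9,1)=0+8·5040=40320 | T(9,2)=5040+8·13068=109584 | T(9,3)=13068+8·13132=118124 | T(9,4)=13132+8·6769=67284 | T(9,5)=6769+8·1960=22449
i=10: T(10,2)=40320+9·109584=1026576 | T(10,3)=109584+9·118124=1172700 | T(10,4)=118124+9·67284=723680 | T(10,5)=67284+9·22449=269325
Read c(10,2) = 1026576, c(10,3) = 1172700, c(10,4) = 723680, c(10,5) = 269325.

1026576, 1172700, 723680, 269325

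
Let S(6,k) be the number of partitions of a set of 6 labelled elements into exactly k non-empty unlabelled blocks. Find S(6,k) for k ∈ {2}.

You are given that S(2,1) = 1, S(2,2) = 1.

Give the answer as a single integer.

@3  (3,1):1·1+0→1, (3,2):1·2+1→3
@4  (4,1):1·1+0→1, (4,2):3·2+1→7
@5  (5,1):1·1+0→1, (5,2):7·2+1→15
@6  (6,2):15·2+1→31
Read S(6,2) = 31.

31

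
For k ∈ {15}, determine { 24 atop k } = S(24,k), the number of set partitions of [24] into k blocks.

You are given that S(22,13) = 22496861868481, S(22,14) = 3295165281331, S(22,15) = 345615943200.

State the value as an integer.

195820242247080

i=23: T(23,14)=22496861868481+14·3295165281331=68629175807115 | T(23,15)=3295165281331+15·345615943200=8479404429331
i=24: T(24,15)=68629175807115+15·8479404429331=195820242247080
Read S(24,15) = 195820242247080.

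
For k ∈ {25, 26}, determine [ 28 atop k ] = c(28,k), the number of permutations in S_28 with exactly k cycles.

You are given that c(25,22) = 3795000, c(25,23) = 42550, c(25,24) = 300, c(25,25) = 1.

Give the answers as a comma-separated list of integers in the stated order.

r26: T_26,23=25×42550+3795000=4858750; T_26,24=25×300+42550=50050; T_26,25=25×1+300=325; T_26,26=25×0+1=1
r27: T_27,24=26×50050+4858750=6160050; T_27,25=26×325+50050=58500; T_27,26=26×1+325=351
r28: T_28,25=27×58500+6160050=7739550; T_28,26=27×351+58500=67977
Read c(28,25) = 7739550, c(28,26) = 67977.

7739550, 67977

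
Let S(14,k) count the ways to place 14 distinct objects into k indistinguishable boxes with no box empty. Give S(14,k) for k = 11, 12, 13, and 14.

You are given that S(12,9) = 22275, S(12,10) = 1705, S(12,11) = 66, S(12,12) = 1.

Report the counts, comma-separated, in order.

66066, 3367, 91, 1

r13: T_13,10=10×1705+22275=39325; T_13,11=11×66+1705=2431; T_13,12=12×1+66=78; T_13,13=13×0+1=1
r14: T_14,11=11×2431+39325=66066; T_14,12=12×78+2431=3367; T_14,13=13×1+78=91; T_14,14=14×0+1=1
Read S(14,11) = 66066, S(14,12) = 3367, S(14,13) = 91, S(14,14) = 1.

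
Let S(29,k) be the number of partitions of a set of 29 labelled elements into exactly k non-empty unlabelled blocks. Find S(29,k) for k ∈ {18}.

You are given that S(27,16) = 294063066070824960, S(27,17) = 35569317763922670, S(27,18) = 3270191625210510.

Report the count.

row 28: T[28][17]=17·35569317763922670+294063066070824960=898741468057510350  T[28][18]=18·3270191625210510+35569317763922670=94432767017711850
row 29: T[29][18]=18·94432767017711850+898741468057510350=2598531274376323650
Read S(29,18) = 2598531274376323650.

2598531274376323650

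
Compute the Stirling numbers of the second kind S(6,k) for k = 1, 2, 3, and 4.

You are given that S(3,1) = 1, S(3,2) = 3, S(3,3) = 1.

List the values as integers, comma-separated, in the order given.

1, 31, 90, 65

@4  (4,1):1·1+0→1, (4,2):3·2+1→7, (4,3):1·3+3→6, (4,4):0·4+1→1
@5  (5,1):1·1+0→1, (5,2):7·2+1→15, (5,3):6·3+7→25, (5,4):1·4+6→10
@6  (6,1):1·1+0→1, (6,2):15·2+1→31, (6,3):25·3+15→90, (6,4):10·4+25→65
Read S(6,1) = 1, S(6,2) = 31, S(6,3) = 90, S(6,4) = 65.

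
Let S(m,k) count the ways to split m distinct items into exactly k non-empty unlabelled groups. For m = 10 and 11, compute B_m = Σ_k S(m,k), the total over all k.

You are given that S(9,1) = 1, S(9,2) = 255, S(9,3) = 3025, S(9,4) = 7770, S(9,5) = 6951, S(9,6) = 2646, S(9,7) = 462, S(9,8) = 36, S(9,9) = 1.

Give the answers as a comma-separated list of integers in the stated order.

row 10: T[10][1]=1·1+0=1  T[10][2]=2·255+1=511  T[10][3]=3·3025+255=9330  T[10][4]=4·7770+3025=34105  T[10][5]=5·6951+7770=42525  T[10][6]=6·2646+6951=22827  T[10][7]=7·462+2646=5880  T[10][8]=8·36+462=750  T[10][9]=9·1+36=45  T[10][10]=10·0+1=1
row 11: T[11][1]=1·1+0=1  T[11][2]=2·511+1=1023  T[11][3]=3·9330+511=28501  T[11][4]=4·34105+9330=145750  T[11][5]=5·42525+34105=246730  T[11][6]=6·22827+42525=179487  T[11][7]=7·5880+22827=63987  T[11][8]=8·750+5880=11880  T[11][9]=9·45+750=1155  T[11][10]=10·1+45=55  T[11][11]=11·0+1=1
B_10 = ΣS(10,k) = 1+511+9330+34105+42525+22827+5880+750+45+1 = 115975
B_11 = ΣS(11,k) = 1+1023+28501+145750+246730+179487+63987+11880+1155+55+1 = 678570

115975, 678570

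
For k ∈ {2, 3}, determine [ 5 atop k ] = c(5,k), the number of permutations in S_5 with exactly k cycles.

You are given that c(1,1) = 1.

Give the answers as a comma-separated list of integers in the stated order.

row 2: T[2][1]=1·1+0=1  T[2][2]=1·0+1=1
row 3: T[3][1]=2·1+0=2  T[3][2]=2·1+1=3  T[3][3]=2·0+1=1
row 4: T[4][1]=3·2+0=6  T[4][2]=3·3+2=11  T[4][3]=3·1+3=6
row 5: T[5][2]=4·11+6=50  T[5][3]=4·6+11=35
Read c(5,2) = 50, c(5,3) = 35.

50, 35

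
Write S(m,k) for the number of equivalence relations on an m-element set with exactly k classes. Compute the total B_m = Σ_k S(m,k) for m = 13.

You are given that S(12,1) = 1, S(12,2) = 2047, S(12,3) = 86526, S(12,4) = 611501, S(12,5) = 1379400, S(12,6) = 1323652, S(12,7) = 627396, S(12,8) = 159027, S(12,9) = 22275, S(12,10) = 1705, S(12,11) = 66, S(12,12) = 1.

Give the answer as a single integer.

i=13: T(13,1)=0+1·1=1 | T(13,2)=1+2·2047=4095 | T(13,3)=2047+3·86526=261625 | T(13,4)=86526+4·611501=2532530 | T(13,5)=611501+5·1379400=7508501 | T(13,6)=1379400+6·1323652=9321312 | T(13,7)=1323652+7·627396=5715424 | T(13,8)=627396+8·159027=1899612 | T(13,9)=159027+9·22275=359502 | T(13,10)=22275+10·1705=39325 | T(13,11)=1705+11·66=2431 | T(13,12)=66+12·1=78 | T(13,13)=1+13·0=1
B_13 = ΣS(13,k) = 1+4095+261625+2532530+7508501+9321312+5715424+1899612+359502+39325+2431+78+1 = 27644437

27644437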